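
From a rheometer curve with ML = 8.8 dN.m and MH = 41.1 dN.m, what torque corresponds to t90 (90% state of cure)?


M90 = ML + 0.9 * (MH - ML)
M90 = 8.8 + 0.9 * (41.1 - 8.8)
M90 = 8.8 + 0.9 * 32.3
M90 = 37.87 dN.m

37.87 dN.m


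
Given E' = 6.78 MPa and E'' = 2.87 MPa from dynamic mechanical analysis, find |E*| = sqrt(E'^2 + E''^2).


|E*| = sqrt(E'^2 + E''^2)
= sqrt(6.78^2 + 2.87^2)
= sqrt(45.9684 + 8.2369)
= 7.362 MPa

7.362 MPa


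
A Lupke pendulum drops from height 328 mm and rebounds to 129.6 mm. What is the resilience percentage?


Resilience = h_rebound / h_drop * 100
= 129.6 / 328 * 100
= 39.5%

39.5%


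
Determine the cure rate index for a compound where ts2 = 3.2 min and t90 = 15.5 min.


CRI = 100 / (t90 - ts2)
= 100 / (15.5 - 3.2)
= 100 / 12.3
= 8.13 min^-1

8.13 min^-1


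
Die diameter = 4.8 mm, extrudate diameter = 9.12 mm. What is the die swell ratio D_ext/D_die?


Die swell ratio = D_extrudate / D_die
= 9.12 / 4.8
= 1.9

Die swell = 1.9


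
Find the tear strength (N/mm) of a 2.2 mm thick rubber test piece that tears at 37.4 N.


Tear strength = force / thickness
= 37.4 / 2.2
= 17.0 N/mm

17.0 N/mm


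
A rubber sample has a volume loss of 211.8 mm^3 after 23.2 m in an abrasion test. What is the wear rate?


Rate = volume_loss / distance
= 211.8 / 23.2
= 9.129 mm^3/m

9.129 mm^3/m


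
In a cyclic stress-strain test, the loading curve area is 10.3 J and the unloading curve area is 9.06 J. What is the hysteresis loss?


Hysteresis loss = loading - unloading
= 10.3 - 9.06
= 1.24 J

1.24 J


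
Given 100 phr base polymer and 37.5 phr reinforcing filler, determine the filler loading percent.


Filler % = filler / (rubber + filler) * 100
= 37.5 / (100 + 37.5) * 100
= 37.5 / 137.5 * 100
= 27.27%

27.27%


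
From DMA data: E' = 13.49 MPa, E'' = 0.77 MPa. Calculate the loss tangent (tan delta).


tan delta = E'' / E'
= 0.77 / 13.49
= 0.0571

tan delta = 0.0571


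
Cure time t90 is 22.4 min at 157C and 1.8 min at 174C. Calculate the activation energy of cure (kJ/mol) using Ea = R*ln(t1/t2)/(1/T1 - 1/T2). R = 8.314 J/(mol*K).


T1 = 430.15 K, T2 = 447.15 K
1/T1 - 1/T2 = 8.8384e-05
ln(t1/t2) = ln(22.4/1.8) = 2.5213
Ea = 8.314 * 2.5213 / 8.8384e-05 = 237167.0529 J/mol
Ea = 237.17 kJ/mol

237.17 kJ/mol


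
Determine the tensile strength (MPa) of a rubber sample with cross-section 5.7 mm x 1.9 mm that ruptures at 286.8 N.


Area = width * thickness = 5.7 * 1.9 = 10.83 mm^2
TS = force / area = 286.8 / 10.83 = 26.48 MPa

26.48 MPa


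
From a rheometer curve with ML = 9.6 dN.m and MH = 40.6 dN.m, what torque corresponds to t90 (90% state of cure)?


M90 = ML + 0.9 * (MH - ML)
M90 = 9.6 + 0.9 * (40.6 - 9.6)
M90 = 9.6 + 0.9 * 31.0
M90 = 37.5 dN.m

37.5 dN.m


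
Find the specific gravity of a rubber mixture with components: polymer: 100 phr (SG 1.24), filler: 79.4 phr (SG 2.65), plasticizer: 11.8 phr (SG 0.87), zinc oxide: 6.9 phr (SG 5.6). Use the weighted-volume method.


Sum of weights = 198.1
Volume contributions:
  polymer: 100/1.24 = 80.6452
  filler: 79.4/2.65 = 29.9623
  plasticizer: 11.8/0.87 = 13.5632
  zinc oxide: 6.9/5.6 = 1.2321
Sum of volumes = 125.4028
SG = 198.1 / 125.4028 = 1.58

SG = 1.58


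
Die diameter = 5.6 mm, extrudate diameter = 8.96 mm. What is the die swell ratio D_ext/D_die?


Die swell ratio = D_extrudate / D_die
= 8.96 / 5.6
= 1.6

Die swell = 1.6


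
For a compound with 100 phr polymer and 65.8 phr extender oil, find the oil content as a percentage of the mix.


Oil % = oil / (100 + oil) * 100
= 65.8 / (100 + 65.8) * 100
= 65.8 / 165.8 * 100
= 39.69%

39.69%


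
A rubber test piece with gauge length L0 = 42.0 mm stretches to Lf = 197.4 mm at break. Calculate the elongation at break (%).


Elongation = (Lf - L0) / L0 * 100
= (197.4 - 42.0) / 42.0 * 100
= 155.4 / 42.0 * 100
= 370.0%

370.0%


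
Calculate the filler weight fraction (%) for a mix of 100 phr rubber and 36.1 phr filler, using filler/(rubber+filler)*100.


Filler % = filler / (rubber + filler) * 100
= 36.1 / (100 + 36.1) * 100
= 36.1 / 136.1 * 100
= 26.52%

26.52%


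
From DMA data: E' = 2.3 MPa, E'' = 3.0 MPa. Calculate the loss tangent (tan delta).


tan delta = E'' / E'
= 3.0 / 2.3
= 1.3043

tan delta = 1.3043


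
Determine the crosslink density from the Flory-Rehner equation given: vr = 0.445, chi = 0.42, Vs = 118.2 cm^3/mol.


ln(1 - vr) = ln(1 - 0.445) = -0.5888
Numerator = -((-0.5888) + 0.445 + 0.42 * 0.445^2) = 0.0606
Denominator = 118.2 * (0.445^(1/3) - 0.445/2) = 63.9416
nu = 0.0606 / 63.9416 = 9.4800e-04 mol/cm^3

9.4800e-04 mol/cm^3


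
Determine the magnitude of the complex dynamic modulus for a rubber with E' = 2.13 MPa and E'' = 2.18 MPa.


|E*| = sqrt(E'^2 + E''^2)
= sqrt(2.13^2 + 2.18^2)
= sqrt(4.5369 + 4.7524)
= 3.048 MPa

3.048 MPa


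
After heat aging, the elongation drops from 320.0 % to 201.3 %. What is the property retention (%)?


Retention = aged / original * 100
= 201.3 / 320.0 * 100
= 62.9%

62.9%


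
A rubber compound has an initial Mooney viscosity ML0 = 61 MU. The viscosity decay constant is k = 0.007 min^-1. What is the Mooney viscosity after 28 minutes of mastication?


ML = ML0 * exp(-k * t)
ML = 61 * exp(-0.007 * 28)
ML = 61 * 0.8220
ML = 50.14 MU

50.14 MU


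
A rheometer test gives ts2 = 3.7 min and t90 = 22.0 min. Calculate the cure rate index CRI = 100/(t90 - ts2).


CRI = 100 / (t90 - ts2)
= 100 / (22.0 - 3.7)
= 100 / 18.3
= 5.46 min^-1

5.46 min^-1


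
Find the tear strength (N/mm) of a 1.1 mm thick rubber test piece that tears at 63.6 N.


Tear strength = force / thickness
= 63.6 / 1.1
= 57.82 N/mm

57.82 N/mm


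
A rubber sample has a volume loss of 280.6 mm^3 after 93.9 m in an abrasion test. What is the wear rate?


Rate = volume_loss / distance
= 280.6 / 93.9
= 2.988 mm^3/m

2.988 mm^3/m


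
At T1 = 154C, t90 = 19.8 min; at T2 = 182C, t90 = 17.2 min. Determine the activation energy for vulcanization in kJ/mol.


T1 = 427.15 K, T2 = 455.15 K
1/T1 - 1/T2 = 1.4402e-04
ln(t1/t2) = ln(19.8/17.2) = 0.1408
Ea = 8.314 * 0.1408 / 1.4402e-04 = 8126.5261 J/mol
Ea = 8.13 kJ/mol

8.13 kJ/mol


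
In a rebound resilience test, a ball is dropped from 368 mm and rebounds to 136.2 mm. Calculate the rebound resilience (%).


Resilience = h_rebound / h_drop * 100
= 136.2 / 368 * 100
= 37.0%

37.0%


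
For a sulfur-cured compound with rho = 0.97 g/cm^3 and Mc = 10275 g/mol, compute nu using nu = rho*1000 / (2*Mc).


nu = rho * 1000 / (2 * Mc)
nu = 0.97 * 1000 / (2 * 10275)
nu = 970.0 / 20550
nu = 0.0472 mol/L

0.0472 mol/L


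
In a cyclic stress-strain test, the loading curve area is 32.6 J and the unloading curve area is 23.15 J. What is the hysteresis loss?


Hysteresis loss = loading - unloading
= 32.6 - 23.15
= 9.45 J

9.45 J


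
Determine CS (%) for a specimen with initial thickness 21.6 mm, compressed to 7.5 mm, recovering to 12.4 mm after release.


CS = (t0 - recovered) / (t0 - ts) * 100
= (21.6 - 12.4) / (21.6 - 7.5) * 100
= 9.2 / 14.1 * 100
= 65.2%

65.2%


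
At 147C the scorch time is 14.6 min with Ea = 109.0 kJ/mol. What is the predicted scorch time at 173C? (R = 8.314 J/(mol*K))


Convert temperatures: T1 = 147 + 273.15 = 420.15 K, T2 = 173 + 273.15 = 446.15 K
ts2_new = 14.6 * exp(109000 / 8.314 * (1/446.15 - 1/420.15))
1/T2 - 1/T1 = -1.3870e-04
ts2_new = 2.37 min

2.37 min


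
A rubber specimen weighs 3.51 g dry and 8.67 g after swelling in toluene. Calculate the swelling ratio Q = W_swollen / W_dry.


Q = W_swollen / W_dry
Q = 8.67 / 3.51
Q = 2.47

Q = 2.47


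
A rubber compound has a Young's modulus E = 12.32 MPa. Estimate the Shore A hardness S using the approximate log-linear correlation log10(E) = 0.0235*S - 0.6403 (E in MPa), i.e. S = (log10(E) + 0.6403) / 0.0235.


log10(E) = 0.0235*S - 0.6403  =>  S = (log10(E) + 0.6403) / 0.0235
log10(12.32) = 1.090611
S = (1.090611 + 0.6403) / 0.0235 = 1.730911 / 0.0235
S = 73.7

Shore A = 73.7


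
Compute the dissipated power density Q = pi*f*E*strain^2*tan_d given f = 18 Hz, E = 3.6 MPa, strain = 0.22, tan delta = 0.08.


Q = pi * f * E * strain^2 * tan_d
= pi * 18 * 3.6 * 0.22^2 * 0.08
= pi * 18 * 3.6 * 0.0484 * 0.08
= 0.7882

Q = 0.7882


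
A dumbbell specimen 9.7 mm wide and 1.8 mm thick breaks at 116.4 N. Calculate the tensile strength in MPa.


Area = width * thickness = 9.7 * 1.8 = 17.46 mm^2
TS = force / area = 116.4 / 17.46 = 6.67 MPa

6.67 MPa


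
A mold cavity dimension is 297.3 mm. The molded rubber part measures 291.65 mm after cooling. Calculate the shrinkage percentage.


Shrinkage = (mold - part) / mold * 100
= (297.3 - 291.65) / 297.3 * 100
= 5.65 / 297.3 * 100
= 1.9%

1.9%


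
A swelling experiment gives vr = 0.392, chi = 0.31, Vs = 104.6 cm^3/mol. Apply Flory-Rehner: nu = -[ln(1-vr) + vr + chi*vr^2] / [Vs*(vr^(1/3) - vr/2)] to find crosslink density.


ln(1 - vr) = ln(1 - 0.392) = -0.4976
Numerator = -((-0.4976) + 0.392 + 0.31 * 0.392^2) = 0.0579
Denominator = 104.6 * (0.392^(1/3) - 0.392/2) = 56.0511
nu = 0.0579 / 56.0511 = 0.0010 mol/cm^3

0.0010 mol/cm^3


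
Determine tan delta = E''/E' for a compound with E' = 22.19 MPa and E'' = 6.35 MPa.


tan delta = E'' / E'
= 6.35 / 22.19
= 0.2862

tan delta = 0.2862


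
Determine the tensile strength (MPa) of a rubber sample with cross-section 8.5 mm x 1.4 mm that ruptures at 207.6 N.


Area = width * thickness = 8.5 * 1.4 = 11.9 mm^2
TS = force / area = 207.6 / 11.9 = 17.45 MPa

17.45 MPa


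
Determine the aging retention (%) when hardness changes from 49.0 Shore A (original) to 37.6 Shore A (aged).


Retention = aged / original * 100
= 37.6 / 49.0 * 100
= 76.7%

76.7%


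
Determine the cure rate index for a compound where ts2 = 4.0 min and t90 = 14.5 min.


CRI = 100 / (t90 - ts2)
= 100 / (14.5 - 4.0)
= 100 / 10.5
= 9.52 min^-1

9.52 min^-1


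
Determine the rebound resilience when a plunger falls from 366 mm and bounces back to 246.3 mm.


Resilience = h_rebound / h_drop * 100
= 246.3 / 366 * 100
= 67.3%

67.3%


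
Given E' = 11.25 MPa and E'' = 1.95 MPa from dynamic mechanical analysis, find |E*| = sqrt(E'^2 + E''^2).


|E*| = sqrt(E'^2 + E''^2)
= sqrt(11.25^2 + 1.95^2)
= sqrt(126.5625 + 3.8025)
= 11.418 MPa

11.418 MPa


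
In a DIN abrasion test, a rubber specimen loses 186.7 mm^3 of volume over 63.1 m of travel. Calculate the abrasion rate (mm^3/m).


Rate = volume_loss / distance
= 186.7 / 63.1
= 2.959 mm^3/m

2.959 mm^3/m


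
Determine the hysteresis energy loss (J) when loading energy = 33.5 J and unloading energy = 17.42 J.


Hysteresis loss = loading - unloading
= 33.5 - 17.42
= 16.08 J

16.08 J


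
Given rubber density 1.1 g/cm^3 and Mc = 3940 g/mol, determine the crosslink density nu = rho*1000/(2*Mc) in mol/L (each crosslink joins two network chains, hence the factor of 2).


nu = rho * 1000 / (2 * Mc)
nu = 1.1 * 1000 / (2 * 3940)
nu = 1100.0 / 7880
nu = 0.1396 mol/L

0.1396 mol/L


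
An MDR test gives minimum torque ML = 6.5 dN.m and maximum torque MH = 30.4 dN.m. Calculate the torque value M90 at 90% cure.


M90 = ML + 0.9 * (MH - ML)
M90 = 6.5 + 0.9 * (30.4 - 6.5)
M90 = 6.5 + 0.9 * 23.9
M90 = 28.01 dN.m

28.01 dN.m


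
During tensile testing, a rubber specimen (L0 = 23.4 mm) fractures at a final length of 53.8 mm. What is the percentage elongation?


Elongation = (Lf - L0) / L0 * 100
= (53.8 - 23.4) / 23.4 * 100
= 30.4 / 23.4 * 100
= 129.9%

129.9%


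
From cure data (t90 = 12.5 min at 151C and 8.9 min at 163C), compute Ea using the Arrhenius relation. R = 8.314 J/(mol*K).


T1 = 424.15 K, T2 = 436.15 K
1/T1 - 1/T2 = 6.4867e-05
ln(t1/t2) = ln(12.5/8.9) = 0.3397
Ea = 8.314 * 0.3397 / 6.4867e-05 = 43536.2214 J/mol
Ea = 43.54 kJ/mol

43.54 kJ/mol


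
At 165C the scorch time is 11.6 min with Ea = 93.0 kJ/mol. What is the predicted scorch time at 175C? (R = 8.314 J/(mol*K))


Convert temperatures: T1 = 165 + 273.15 = 438.15 K, T2 = 175 + 273.15 = 448.15 K
ts2_new = 11.6 * exp(93000 / 8.314 * (1/448.15 - 1/438.15))
1/T2 - 1/T1 = -5.0928e-05
ts2_new = 6.56 min

6.56 min


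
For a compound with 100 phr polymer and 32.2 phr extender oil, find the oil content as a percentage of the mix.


Oil % = oil / (100 + oil) * 100
= 32.2 / (100 + 32.2) * 100
= 32.2 / 132.2 * 100
= 24.36%

24.36%


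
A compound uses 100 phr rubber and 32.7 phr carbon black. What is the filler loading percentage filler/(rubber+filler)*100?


Filler % = filler / (rubber + filler) * 100
= 32.7 / (100 + 32.7) * 100
= 32.7 / 132.7 * 100
= 24.64%

24.64%


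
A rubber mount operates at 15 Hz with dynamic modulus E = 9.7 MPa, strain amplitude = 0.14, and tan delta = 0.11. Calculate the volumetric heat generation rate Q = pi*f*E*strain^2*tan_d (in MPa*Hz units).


Q = pi * f * E * strain^2 * tan_d
= pi * 15 * 9.7 * 0.14^2 * 0.11
= pi * 15 * 9.7 * 0.0196 * 0.11
= 0.9855

Q = 0.9855


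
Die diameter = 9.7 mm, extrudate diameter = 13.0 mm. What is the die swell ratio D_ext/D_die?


Die swell ratio = D_extrudate / D_die
= 13.0 / 9.7
= 1.34

Die swell = 1.34


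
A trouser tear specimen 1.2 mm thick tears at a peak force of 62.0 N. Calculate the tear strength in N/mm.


Tear strength = force / thickness
= 62.0 / 1.2
= 51.67 N/mm

51.67 N/mm


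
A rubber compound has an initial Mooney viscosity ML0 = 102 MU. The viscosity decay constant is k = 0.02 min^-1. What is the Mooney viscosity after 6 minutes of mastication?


ML = ML0 * exp(-k * t)
ML = 102 * exp(-0.02 * 6)
ML = 102 * 0.8869
ML = 90.47 MU

90.47 MU


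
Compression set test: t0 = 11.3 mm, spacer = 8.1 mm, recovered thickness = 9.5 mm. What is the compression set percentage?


CS = (t0 - recovered) / (t0 - ts) * 100
= (11.3 - 9.5) / (11.3 - 8.1) * 100
= 1.8 / 3.2 * 100
= 56.2%

56.2%


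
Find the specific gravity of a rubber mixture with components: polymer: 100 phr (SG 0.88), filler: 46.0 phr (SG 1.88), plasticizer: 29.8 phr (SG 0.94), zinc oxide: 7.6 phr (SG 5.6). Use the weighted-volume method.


Sum of weights = 183.4
Volume contributions:
  polymer: 100/0.88 = 113.6364
  filler: 46.0/1.88 = 24.4681
  plasticizer: 29.8/0.94 = 31.7021
  zinc oxide: 7.6/5.6 = 1.3571
Sum of volumes = 171.1637
SG = 183.4 / 171.1637 = 1.071

SG = 1.071


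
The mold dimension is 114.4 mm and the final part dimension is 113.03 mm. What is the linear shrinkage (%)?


Shrinkage = (mold - part) / mold * 100
= (114.4 - 113.03) / 114.4 * 100
= 1.37 / 114.4 * 100
= 1.2%

1.2%


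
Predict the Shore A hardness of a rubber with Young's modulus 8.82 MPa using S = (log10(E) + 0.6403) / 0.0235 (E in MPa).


log10(E) = 0.0235*S - 0.6403  =>  S = (log10(E) + 0.6403) / 0.0235
log10(8.82) = 0.945469
S = (0.945469 + 0.6403) / 0.0235 = 1.585769 / 0.0235
S = 67.5

Shore A = 67.5


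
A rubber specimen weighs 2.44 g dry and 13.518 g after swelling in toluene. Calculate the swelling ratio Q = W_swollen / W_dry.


Q = W_swollen / W_dry
Q = 13.518 / 2.44
Q = 5.54

Q = 5.54


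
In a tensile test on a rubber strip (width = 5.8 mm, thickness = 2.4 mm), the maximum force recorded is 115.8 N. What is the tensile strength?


Area = width * thickness = 5.8 * 2.4 = 13.92 mm^2
TS = force / area = 115.8 / 13.92 = 8.32 MPa

8.32 MPa


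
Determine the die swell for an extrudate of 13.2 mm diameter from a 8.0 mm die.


Die swell ratio = D_extrudate / D_die
= 13.2 / 8.0
= 1.65

Die swell = 1.65


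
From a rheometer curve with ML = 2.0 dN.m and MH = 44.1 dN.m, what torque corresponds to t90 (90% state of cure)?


M90 = ML + 0.9 * (MH - ML)
M90 = 2.0 + 0.9 * (44.1 - 2.0)
M90 = 2.0 + 0.9 * 42.1
M90 = 39.89 dN.m

39.89 dN.m


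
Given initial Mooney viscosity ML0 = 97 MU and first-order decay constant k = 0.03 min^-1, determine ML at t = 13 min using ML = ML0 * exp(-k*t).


ML = ML0 * exp(-k * t)
ML = 97 * exp(-0.03 * 13)
ML = 97 * 0.6771
ML = 65.67 MU

65.67 MU


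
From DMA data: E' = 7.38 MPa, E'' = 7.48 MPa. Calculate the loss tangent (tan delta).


tan delta = E'' / E'
= 7.48 / 7.38
= 1.0136

tan delta = 1.0136


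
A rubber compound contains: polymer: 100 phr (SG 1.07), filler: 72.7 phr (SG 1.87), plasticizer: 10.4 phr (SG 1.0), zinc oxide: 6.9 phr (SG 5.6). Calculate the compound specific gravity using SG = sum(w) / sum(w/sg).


Sum of weights = 190.0
Volume contributions:
  polymer: 100/1.07 = 93.4579
  filler: 72.7/1.87 = 38.8770
  plasticizer: 10.4/1.0 = 10.4000
  zinc oxide: 6.9/5.6 = 1.2321
Sum of volumes = 143.9671
SG = 190.0 / 143.9671 = 1.32

SG = 1.32


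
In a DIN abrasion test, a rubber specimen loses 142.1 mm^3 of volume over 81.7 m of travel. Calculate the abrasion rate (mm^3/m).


Rate = volume_loss / distance
= 142.1 / 81.7
= 1.739 mm^3/m

1.739 mm^3/m


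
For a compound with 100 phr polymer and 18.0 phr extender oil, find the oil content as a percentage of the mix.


Oil % = oil / (100 + oil) * 100
= 18.0 / (100 + 18.0) * 100
= 18.0 / 118.0 * 100
= 15.25%

15.25%


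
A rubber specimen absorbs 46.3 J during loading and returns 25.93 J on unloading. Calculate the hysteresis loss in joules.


Hysteresis loss = loading - unloading
= 46.3 - 25.93
= 20.37 J

20.37 J


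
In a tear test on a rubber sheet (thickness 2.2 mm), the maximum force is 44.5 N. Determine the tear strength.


Tear strength = force / thickness
= 44.5 / 2.2
= 20.23 N/mm

20.23 N/mm


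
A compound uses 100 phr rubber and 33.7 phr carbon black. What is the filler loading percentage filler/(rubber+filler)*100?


Filler % = filler / (rubber + filler) * 100
= 33.7 / (100 + 33.7) * 100
= 33.7 / 133.7 * 100
= 25.21%

25.21%


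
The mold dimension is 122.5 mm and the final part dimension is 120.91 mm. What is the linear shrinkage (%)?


Shrinkage = (mold - part) / mold * 100
= (122.5 - 120.91) / 122.5 * 100
= 1.59 / 122.5 * 100
= 1.3%

1.3%


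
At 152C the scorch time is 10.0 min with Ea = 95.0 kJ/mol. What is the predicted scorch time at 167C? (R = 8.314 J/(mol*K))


Convert temperatures: T1 = 152 + 273.15 = 425.15 K, T2 = 167 + 273.15 = 440.15 K
ts2_new = 10.0 * exp(95000 / 8.314 * (1/440.15 - 1/425.15))
1/T2 - 1/T1 = -8.0158e-05
ts2_new = 4.0 min

4.0 min


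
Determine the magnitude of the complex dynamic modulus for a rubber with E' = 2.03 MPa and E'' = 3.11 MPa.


|E*| = sqrt(E'^2 + E''^2)
= sqrt(2.03^2 + 3.11^2)
= sqrt(4.1209 + 9.6721)
= 3.714 MPa

3.714 MPa


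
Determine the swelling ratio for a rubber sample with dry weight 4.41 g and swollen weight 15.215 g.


Q = W_swollen / W_dry
Q = 15.215 / 4.41
Q = 3.45

Q = 3.45


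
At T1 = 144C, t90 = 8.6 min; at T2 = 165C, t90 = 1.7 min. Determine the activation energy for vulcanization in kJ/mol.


T1 = 417.15 K, T2 = 438.15 K
1/T1 - 1/T2 = 1.1490e-04
ln(t1/t2) = ln(8.6/1.7) = 1.6211
Ea = 8.314 * 1.6211 / 1.1490e-04 = 117307.2060 J/mol
Ea = 117.31 kJ/mol

117.31 kJ/mol


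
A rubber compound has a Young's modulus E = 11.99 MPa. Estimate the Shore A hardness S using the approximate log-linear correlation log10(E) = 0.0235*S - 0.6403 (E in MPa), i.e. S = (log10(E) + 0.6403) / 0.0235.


log10(E) = 0.0235*S - 0.6403  =>  S = (log10(E) + 0.6403) / 0.0235
log10(11.99) = 1.078819
S = (1.078819 + 0.6403) / 0.0235 = 1.719119 / 0.0235
S = 73.2

Shore A = 73.2


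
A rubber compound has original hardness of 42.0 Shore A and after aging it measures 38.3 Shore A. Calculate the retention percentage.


Retention = aged / original * 100
= 38.3 / 42.0 * 100
= 91.2%

91.2%


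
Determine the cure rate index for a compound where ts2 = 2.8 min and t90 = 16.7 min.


CRI = 100 / (t90 - ts2)
= 100 / (16.7 - 2.8)
= 100 / 13.9
= 7.19 min^-1

7.19 min^-1


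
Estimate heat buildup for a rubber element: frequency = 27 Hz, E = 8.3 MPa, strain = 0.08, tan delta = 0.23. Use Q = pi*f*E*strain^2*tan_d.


Q = pi * f * E * strain^2 * tan_d
= pi * 27 * 8.3 * 0.08^2 * 0.23
= pi * 27 * 8.3 * 0.0064 * 0.23
= 1.0363

Q = 1.0363


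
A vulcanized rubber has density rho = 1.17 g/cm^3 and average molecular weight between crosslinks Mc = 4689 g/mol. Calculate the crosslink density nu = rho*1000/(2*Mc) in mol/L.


nu = rho * 1000 / (2 * Mc)
nu = 1.17 * 1000 / (2 * 4689)
nu = 1170.0 / 9378
nu = 0.1248 mol/L

0.1248 mol/L


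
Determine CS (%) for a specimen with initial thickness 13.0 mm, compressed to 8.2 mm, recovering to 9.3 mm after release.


CS = (t0 - recovered) / (t0 - ts) * 100
= (13.0 - 9.3) / (13.0 - 8.2) * 100
= 3.7 / 4.8 * 100
= 77.1%

77.1%


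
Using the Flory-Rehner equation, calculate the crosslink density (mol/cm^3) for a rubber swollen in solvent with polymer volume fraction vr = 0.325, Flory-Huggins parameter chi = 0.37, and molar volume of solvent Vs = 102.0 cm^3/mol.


ln(1 - vr) = ln(1 - 0.325) = -0.3930
Numerator = -((-0.3930) + 0.325 + 0.37 * 0.325^2) = 0.0290
Denominator = 102.0 * (0.325^(1/3) - 0.325/2) = 53.5535
nu = 0.0290 / 53.5535 = 5.4079e-04 mol/cm^3

5.4079e-04 mol/cm^3


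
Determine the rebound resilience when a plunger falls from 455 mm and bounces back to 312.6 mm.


Resilience = h_rebound / h_drop * 100
= 312.6 / 455 * 100
= 68.7%

68.7%


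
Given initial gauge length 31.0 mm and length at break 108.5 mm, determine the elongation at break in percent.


Elongation = (Lf - L0) / L0 * 100
= (108.5 - 31.0) / 31.0 * 100
= 77.5 / 31.0 * 100
= 250.0%

250.0%


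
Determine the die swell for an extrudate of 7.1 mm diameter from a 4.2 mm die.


Die swell ratio = D_extrudate / D_die
= 7.1 / 4.2
= 1.69

Die swell = 1.69


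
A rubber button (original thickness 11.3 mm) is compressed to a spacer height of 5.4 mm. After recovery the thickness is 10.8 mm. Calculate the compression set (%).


CS = (t0 - recovered) / (t0 - ts) * 100
= (11.3 - 10.8) / (11.3 - 5.4) * 100
= 0.5 / 5.9 * 100
= 8.5%

8.5%


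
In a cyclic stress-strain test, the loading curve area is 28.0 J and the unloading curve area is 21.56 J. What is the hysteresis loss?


Hysteresis loss = loading - unloading
= 28.0 - 21.56
= 6.44 J

6.44 J


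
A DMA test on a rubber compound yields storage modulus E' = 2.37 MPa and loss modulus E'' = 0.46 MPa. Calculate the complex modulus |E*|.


|E*| = sqrt(E'^2 + E''^2)
= sqrt(2.37^2 + 0.46^2)
= sqrt(5.6169 + 0.2116)
= 2.414 MPa

2.414 MPa


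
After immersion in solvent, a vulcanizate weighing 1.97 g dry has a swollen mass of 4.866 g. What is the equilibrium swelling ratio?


Q = W_swollen / W_dry
Q = 4.866 / 1.97
Q = 2.47

Q = 2.47


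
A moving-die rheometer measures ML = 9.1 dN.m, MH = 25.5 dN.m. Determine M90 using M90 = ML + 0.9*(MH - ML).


M90 = ML + 0.9 * (MH - ML)
M90 = 9.1 + 0.9 * (25.5 - 9.1)
M90 = 9.1 + 0.9 * 16.4
M90 = 23.86 dN.m

23.86 dN.m


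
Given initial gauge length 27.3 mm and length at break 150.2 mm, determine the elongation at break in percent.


Elongation = (Lf - L0) / L0 * 100
= (150.2 - 27.3) / 27.3 * 100
= 122.9 / 27.3 * 100
= 450.2%

450.2%


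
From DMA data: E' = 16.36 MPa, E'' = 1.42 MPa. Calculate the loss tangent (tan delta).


tan delta = E'' / E'
= 1.42 / 16.36
= 0.0868

tan delta = 0.0868


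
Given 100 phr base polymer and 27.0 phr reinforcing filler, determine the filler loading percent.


Filler % = filler / (rubber + filler) * 100
= 27.0 / (100 + 27.0) * 100
= 27.0 / 127.0 * 100
= 21.26%

21.26%


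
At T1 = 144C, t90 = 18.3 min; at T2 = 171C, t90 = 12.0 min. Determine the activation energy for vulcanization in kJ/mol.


T1 = 417.15 K, T2 = 444.15 K
1/T1 - 1/T2 = 1.4573e-04
ln(t1/t2) = ln(18.3/12.0) = 0.4220
Ea = 8.314 * 0.4220 / 1.4573e-04 = 24075.4752 J/mol
Ea = 24.08 kJ/mol

24.08 kJ/mol


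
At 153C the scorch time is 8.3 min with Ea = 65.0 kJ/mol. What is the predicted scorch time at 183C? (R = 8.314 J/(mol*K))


Convert temperatures: T1 = 153 + 273.15 = 426.15 K, T2 = 183 + 273.15 = 456.15 K
ts2_new = 8.3 * exp(65000 / 8.314 * (1/456.15 - 1/426.15))
1/T2 - 1/T1 = -1.5433e-04
ts2_new = 2.48 min

2.48 min


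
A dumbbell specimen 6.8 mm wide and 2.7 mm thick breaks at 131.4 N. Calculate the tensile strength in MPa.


Area = width * thickness = 6.8 * 2.7 = 18.36 mm^2
TS = force / area = 131.4 / 18.36 = 7.16 MPa

7.16 MPa


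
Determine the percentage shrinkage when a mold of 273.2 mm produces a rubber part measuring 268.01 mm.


Shrinkage = (mold - part) / mold * 100
= (273.2 - 268.01) / 273.2 * 100
= 5.19 / 273.2 * 100
= 1.9%

1.9%


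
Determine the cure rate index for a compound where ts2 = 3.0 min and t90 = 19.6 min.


CRI = 100 / (t90 - ts2)
= 100 / (19.6 - 3.0)
= 100 / 16.6
= 6.02 min^-1

6.02 min^-1


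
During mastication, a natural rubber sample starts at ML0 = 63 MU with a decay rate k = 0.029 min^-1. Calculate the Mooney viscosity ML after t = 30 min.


ML = ML0 * exp(-k * t)
ML = 63 * exp(-0.029 * 30)
ML = 63 * 0.4190
ML = 26.39 MU

26.39 MU


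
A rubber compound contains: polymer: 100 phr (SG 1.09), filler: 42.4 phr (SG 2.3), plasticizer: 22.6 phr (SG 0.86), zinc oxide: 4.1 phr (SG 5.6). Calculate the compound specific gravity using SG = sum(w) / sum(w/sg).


Sum of weights = 169.1
Volume contributions:
  polymer: 100/1.09 = 91.7431
  filler: 42.4/2.3 = 18.4348
  plasticizer: 22.6/0.86 = 26.2791
  zinc oxide: 4.1/5.6 = 0.7321
Sum of volumes = 137.1891
SG = 169.1 / 137.1891 = 1.233

SG = 1.233


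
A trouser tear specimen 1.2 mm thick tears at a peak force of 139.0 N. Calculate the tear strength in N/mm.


Tear strength = force / thickness
= 139.0 / 1.2
= 115.83 N/mm

115.83 N/mm


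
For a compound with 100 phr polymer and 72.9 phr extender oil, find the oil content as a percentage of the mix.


Oil % = oil / (100 + oil) * 100
= 72.9 / (100 + 72.9) * 100
= 72.9 / 172.9 * 100
= 42.16%

42.16%


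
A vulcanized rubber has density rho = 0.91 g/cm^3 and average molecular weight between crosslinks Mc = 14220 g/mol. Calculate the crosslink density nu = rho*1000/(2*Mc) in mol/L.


nu = rho * 1000 / (2 * Mc)
nu = 0.91 * 1000 / (2 * 14220)
nu = 910.0 / 28440
nu = 0.0320 mol/L

0.0320 mol/L


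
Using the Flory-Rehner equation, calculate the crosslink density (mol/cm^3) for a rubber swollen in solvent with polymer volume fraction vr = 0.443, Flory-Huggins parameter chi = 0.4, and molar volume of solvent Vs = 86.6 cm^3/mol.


ln(1 - vr) = ln(1 - 0.443) = -0.5852
Numerator = -((-0.5852) + 0.443 + 0.4 * 0.443^2) = 0.0637
Denominator = 86.6 * (0.443^(1/3) - 0.443/2) = 46.8346
nu = 0.0637 / 46.8346 = 0.0014 mol/cm^3

0.0014 mol/cm^3


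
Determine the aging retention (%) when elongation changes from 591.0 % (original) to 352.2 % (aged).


Retention = aged / original * 100
= 352.2 / 591.0 * 100
= 59.6%

59.6%


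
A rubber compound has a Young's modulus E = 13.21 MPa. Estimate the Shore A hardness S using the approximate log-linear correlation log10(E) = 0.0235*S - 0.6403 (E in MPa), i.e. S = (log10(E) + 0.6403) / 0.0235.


log10(E) = 0.0235*S - 0.6403  =>  S = (log10(E) + 0.6403) / 0.0235
log10(13.21) = 1.120903
S = (1.120903 + 0.6403) / 0.0235 = 1.761203 / 0.0235
S = 74.9

Shore A = 74.9


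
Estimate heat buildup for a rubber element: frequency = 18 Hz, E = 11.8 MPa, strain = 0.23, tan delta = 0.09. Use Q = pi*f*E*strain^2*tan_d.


Q = pi * f * E * strain^2 * tan_d
= pi * 18 * 11.8 * 0.23^2 * 0.09
= pi * 18 * 11.8 * 0.0529 * 0.09
= 3.1769

Q = 3.1769


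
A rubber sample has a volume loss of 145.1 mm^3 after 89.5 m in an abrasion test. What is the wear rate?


Rate = volume_loss / distance
= 145.1 / 89.5
= 1.621 mm^3/m

1.621 mm^3/m


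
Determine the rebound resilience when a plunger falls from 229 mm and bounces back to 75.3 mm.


Resilience = h_rebound / h_drop * 100
= 75.3 / 229 * 100
= 32.9%

32.9%


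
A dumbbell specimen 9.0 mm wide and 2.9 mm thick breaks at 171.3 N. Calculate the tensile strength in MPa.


Area = width * thickness = 9.0 * 2.9 = 26.1 mm^2
TS = force / area = 171.3 / 26.1 = 6.56 MPa

6.56 MPa


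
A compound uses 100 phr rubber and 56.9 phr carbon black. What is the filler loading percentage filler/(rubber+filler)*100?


Filler % = filler / (rubber + filler) * 100
= 56.9 / (100 + 56.9) * 100
= 56.9 / 156.9 * 100
= 36.27%

36.27%


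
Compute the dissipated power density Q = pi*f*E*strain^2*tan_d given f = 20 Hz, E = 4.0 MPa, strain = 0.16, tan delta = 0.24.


Q = pi * f * E * strain^2 * tan_d
= pi * 20 * 4.0 * 0.16^2 * 0.24
= pi * 20 * 4.0 * 0.0256 * 0.24
= 1.5442

Q = 1.5442


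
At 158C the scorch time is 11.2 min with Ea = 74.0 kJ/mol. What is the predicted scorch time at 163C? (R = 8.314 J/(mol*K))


Convert temperatures: T1 = 158 + 273.15 = 431.15 K, T2 = 163 + 273.15 = 436.15 K
ts2_new = 11.2 * exp(74000 / 8.314 * (1/436.15 - 1/431.15))
1/T2 - 1/T1 = -2.6589e-05
ts2_new = 8.84 min

8.84 min


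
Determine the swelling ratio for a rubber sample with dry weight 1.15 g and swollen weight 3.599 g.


Q = W_swollen / W_dry
Q = 3.599 / 1.15
Q = 3.13

Q = 3.13


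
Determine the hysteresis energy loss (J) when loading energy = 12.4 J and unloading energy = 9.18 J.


Hysteresis loss = loading - unloading
= 12.4 - 9.18
= 3.22 J

3.22 J


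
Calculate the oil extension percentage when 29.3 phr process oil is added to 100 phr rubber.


Oil % = oil / (100 + oil) * 100
= 29.3 / (100 + 29.3) * 100
= 29.3 / 129.3 * 100
= 22.66%

22.66%


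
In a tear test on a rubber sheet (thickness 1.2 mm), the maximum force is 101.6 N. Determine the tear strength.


Tear strength = force / thickness
= 101.6 / 1.2
= 84.67 N/mm

84.67 N/mm


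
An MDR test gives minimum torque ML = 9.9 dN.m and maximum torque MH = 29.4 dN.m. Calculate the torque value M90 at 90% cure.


M90 = ML + 0.9 * (MH - ML)
M90 = 9.9 + 0.9 * (29.4 - 9.9)
M90 = 9.9 + 0.9 * 19.5
M90 = 27.45 dN.m

27.45 dN.m


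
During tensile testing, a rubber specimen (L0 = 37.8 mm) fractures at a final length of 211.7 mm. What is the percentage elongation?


Elongation = (Lf - L0) / L0 * 100
= (211.7 - 37.8) / 37.8 * 100
= 173.9 / 37.8 * 100
= 460.1%

460.1%


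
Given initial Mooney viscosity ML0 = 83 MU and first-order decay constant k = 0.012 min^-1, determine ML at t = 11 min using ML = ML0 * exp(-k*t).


ML = ML0 * exp(-k * t)
ML = 83 * exp(-0.012 * 11)
ML = 83 * 0.8763
ML = 72.74 MU

72.74 MU


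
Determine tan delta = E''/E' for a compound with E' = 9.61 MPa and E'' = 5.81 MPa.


tan delta = E'' / E'
= 5.81 / 9.61
= 0.6046

tan delta = 0.6046


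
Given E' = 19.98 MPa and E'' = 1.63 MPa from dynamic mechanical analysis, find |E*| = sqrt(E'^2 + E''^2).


|E*| = sqrt(E'^2 + E''^2)
= sqrt(19.98^2 + 1.63^2)
= sqrt(399.2004 + 2.6569)
= 20.046 MPa

20.046 MPa


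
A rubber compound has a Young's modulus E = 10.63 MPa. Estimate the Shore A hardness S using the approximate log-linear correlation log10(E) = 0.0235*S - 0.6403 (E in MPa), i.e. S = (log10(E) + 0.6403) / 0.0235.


log10(E) = 0.0235*S - 0.6403  =>  S = (log10(E) + 0.6403) / 0.0235
log10(10.63) = 1.026533
S = (1.026533 + 0.6403) / 0.0235 = 1.666833 / 0.0235
S = 70.9

Shore A = 70.9


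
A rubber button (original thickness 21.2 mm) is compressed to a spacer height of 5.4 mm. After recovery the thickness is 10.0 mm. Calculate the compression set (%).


CS = (t0 - recovered) / (t0 - ts) * 100
= (21.2 - 10.0) / (21.2 - 5.4) * 100
= 11.2 / 15.8 * 100
= 70.9%

70.9%


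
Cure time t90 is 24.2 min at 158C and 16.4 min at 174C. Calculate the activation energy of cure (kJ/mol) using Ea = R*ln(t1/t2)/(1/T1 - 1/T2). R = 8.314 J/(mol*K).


T1 = 431.15 K, T2 = 447.15 K
1/T1 - 1/T2 = 8.2992e-05
ln(t1/t2) = ln(24.2/16.4) = 0.3891
Ea = 8.314 * 0.3891 / 8.2992e-05 = 38976.3222 J/mol
Ea = 38.98 kJ/mol

38.98 kJ/mol


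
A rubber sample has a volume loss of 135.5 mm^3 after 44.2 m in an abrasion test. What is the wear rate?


Rate = volume_loss / distance
= 135.5 / 44.2
= 3.066 mm^3/m

3.066 mm^3/m


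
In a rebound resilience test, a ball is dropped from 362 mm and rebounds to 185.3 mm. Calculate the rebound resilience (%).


Resilience = h_rebound / h_drop * 100
= 185.3 / 362 * 100
= 51.2%

51.2%


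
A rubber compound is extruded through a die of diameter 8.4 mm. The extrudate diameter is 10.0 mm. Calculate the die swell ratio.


Die swell ratio = D_extrudate / D_die
= 10.0 / 8.4
= 1.19

Die swell = 1.19


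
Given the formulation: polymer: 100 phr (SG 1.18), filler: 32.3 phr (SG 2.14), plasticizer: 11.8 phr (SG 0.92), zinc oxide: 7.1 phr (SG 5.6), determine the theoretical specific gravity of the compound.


Sum of weights = 151.2
Volume contributions:
  polymer: 100/1.18 = 84.7458
  filler: 32.3/2.14 = 15.0935
  plasticizer: 11.8/0.92 = 12.8261
  zinc oxide: 7.1/5.6 = 1.2679
Sum of volumes = 113.9332
SG = 151.2 / 113.9332 = 1.327

SG = 1.327


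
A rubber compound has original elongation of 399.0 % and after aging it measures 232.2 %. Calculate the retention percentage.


Retention = aged / original * 100
= 232.2 / 399.0 * 100
= 58.2%

58.2%


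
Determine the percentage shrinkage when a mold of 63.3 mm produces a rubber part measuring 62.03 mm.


Shrinkage = (mold - part) / mold * 100
= (63.3 - 62.03) / 63.3 * 100
= 1.27 / 63.3 * 100
= 2.01%

2.01%


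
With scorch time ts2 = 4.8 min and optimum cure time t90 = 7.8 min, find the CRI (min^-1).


CRI = 100 / (t90 - ts2)
= 100 / (7.8 - 4.8)
= 100 / 3.0
= 33.33 min^-1

33.33 min^-1


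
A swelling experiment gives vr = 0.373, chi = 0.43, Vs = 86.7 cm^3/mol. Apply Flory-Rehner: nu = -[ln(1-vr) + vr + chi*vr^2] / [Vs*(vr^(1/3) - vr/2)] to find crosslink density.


ln(1 - vr) = ln(1 - 0.373) = -0.4668
Numerator = -((-0.4668) + 0.373 + 0.43 * 0.373^2) = 0.0340
Denominator = 86.7 * (0.373^(1/3) - 0.373/2) = 46.2406
nu = 0.0340 / 46.2406 = 7.3492e-04 mol/cm^3

7.3492e-04 mol/cm^3


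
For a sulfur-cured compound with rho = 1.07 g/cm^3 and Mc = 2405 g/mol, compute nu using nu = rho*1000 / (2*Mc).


nu = rho * 1000 / (2 * Mc)
nu = 1.07 * 1000 / (2 * 2405)
nu = 1070.0 / 4810
nu = 0.2225 mol/L

0.2225 mol/L


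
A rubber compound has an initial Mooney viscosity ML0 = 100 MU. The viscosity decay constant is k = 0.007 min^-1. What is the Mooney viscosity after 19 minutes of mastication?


ML = ML0 * exp(-k * t)
ML = 100 * exp(-0.007 * 19)
ML = 100 * 0.8755
ML = 87.55 MU

87.55 MU


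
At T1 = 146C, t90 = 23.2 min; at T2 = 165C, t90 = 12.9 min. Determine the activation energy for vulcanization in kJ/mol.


T1 = 419.15 K, T2 = 438.15 K
1/T1 - 1/T2 = 1.0346e-04
ln(t1/t2) = ln(23.2/12.9) = 0.5869
Ea = 8.314 * 0.5869 / 1.0346e-04 = 47166.2437 J/mol
Ea = 47.17 kJ/mol

47.17 kJ/mol


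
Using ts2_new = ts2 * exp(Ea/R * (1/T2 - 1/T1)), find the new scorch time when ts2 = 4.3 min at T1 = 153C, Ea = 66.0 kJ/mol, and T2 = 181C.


Convert temperatures: T1 = 153 + 273.15 = 426.15 K, T2 = 181 + 273.15 = 454.15 K
ts2_new = 4.3 * exp(66000 / 8.314 * (1/454.15 - 1/426.15))
1/T2 - 1/T1 = -1.4468e-04
ts2_new = 1.36 min

1.36 min


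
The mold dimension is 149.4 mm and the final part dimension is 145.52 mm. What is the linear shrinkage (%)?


Shrinkage = (mold - part) / mold * 100
= (149.4 - 145.52) / 149.4 * 100
= 3.88 / 149.4 * 100
= 2.6%

2.6%


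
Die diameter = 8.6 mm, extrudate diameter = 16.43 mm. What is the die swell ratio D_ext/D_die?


Die swell ratio = D_extrudate / D_die
= 16.43 / 8.6
= 1.91

Die swell = 1.91


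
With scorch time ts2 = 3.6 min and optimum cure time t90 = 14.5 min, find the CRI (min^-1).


CRI = 100 / (t90 - ts2)
= 100 / (14.5 - 3.6)
= 100 / 10.9
= 9.17 min^-1

9.17 min^-1


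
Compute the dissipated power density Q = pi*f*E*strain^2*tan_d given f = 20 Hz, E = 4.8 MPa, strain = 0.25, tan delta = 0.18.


Q = pi * f * E * strain^2 * tan_d
= pi * 20 * 4.8 * 0.25^2 * 0.18
= pi * 20 * 4.8 * 0.0625 * 0.18
= 3.3929

Q = 3.3929


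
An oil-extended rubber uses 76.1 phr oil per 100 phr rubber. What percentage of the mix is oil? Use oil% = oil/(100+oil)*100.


Oil % = oil / (100 + oil) * 100
= 76.1 / (100 + 76.1) * 100
= 76.1 / 176.1 * 100
= 43.21%

43.21%


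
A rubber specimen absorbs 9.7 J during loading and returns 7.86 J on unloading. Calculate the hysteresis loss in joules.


Hysteresis loss = loading - unloading
= 9.7 - 7.86
= 1.84 J

1.84 J


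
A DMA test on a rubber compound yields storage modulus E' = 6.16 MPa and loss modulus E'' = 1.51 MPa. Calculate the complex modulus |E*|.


|E*| = sqrt(E'^2 + E''^2)
= sqrt(6.16^2 + 1.51^2)
= sqrt(37.9456 + 2.2801)
= 6.342 MPa

6.342 MPa


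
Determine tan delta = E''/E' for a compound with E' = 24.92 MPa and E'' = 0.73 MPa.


tan delta = E'' / E'
= 0.73 / 24.92
= 0.0293

tan delta = 0.0293


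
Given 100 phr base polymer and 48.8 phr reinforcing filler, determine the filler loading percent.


Filler % = filler / (rubber + filler) * 100
= 48.8 / (100 + 48.8) * 100
= 48.8 / 148.8 * 100
= 32.8%

32.8%


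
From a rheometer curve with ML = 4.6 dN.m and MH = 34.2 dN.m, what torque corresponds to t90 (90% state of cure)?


M90 = ML + 0.9 * (MH - ML)
M90 = 4.6 + 0.9 * (34.2 - 4.6)
M90 = 4.6 + 0.9 * 29.6
M90 = 31.24 dN.m

31.24 dN.m


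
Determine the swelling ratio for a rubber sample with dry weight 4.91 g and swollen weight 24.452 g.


Q = W_swollen / W_dry
Q = 24.452 / 4.91
Q = 4.98

Q = 4.98


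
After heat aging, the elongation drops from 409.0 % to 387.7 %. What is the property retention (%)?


Retention = aged / original * 100
= 387.7 / 409.0 * 100
= 94.8%

94.8%


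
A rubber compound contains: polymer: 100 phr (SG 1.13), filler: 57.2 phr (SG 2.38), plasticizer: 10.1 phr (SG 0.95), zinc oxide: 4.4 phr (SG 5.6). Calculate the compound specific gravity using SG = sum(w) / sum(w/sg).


Sum of weights = 171.7
Volume contributions:
  polymer: 100/1.13 = 88.4956
  filler: 57.2/2.38 = 24.0336
  plasticizer: 10.1/0.95 = 10.6316
  zinc oxide: 4.4/5.6 = 0.7857
Sum of volumes = 123.9465
SG = 171.7 / 123.9465 = 1.385

SG = 1.385


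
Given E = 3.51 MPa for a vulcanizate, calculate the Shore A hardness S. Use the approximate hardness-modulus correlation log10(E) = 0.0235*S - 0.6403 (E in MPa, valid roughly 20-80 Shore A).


log10(E) = 0.0235*S - 0.6403  =>  S = (log10(E) + 0.6403) / 0.0235
log10(3.51) = 0.545307
S = (0.545307 + 0.6403) / 0.0235 = 1.185607 / 0.0235
S = 50.5

Shore A = 50.5


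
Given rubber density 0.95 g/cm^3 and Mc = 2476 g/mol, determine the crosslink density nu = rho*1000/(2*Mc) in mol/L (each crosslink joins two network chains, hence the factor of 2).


nu = rho * 1000 / (2 * Mc)
nu = 0.95 * 1000 / (2 * 2476)
nu = 950.0 / 4952
nu = 0.1918 mol/L

0.1918 mol/L


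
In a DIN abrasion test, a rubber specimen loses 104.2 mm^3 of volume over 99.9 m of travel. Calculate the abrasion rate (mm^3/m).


Rate = volume_loss / distance
= 104.2 / 99.9
= 1.043 mm^3/m

1.043 mm^3/m


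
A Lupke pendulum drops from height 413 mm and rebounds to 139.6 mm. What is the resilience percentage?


Resilience = h_rebound / h_drop * 100
= 139.6 / 413 * 100
= 33.8%

33.8%


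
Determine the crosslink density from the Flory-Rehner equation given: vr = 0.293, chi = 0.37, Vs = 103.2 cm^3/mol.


ln(1 - vr) = ln(1 - 0.293) = -0.3467
Numerator = -((-0.3467) + 0.293 + 0.37 * 0.293^2) = 0.0220
Denominator = 103.2 * (0.293^(1/3) - 0.293/2) = 53.4251
nu = 0.0220 / 53.4251 = 4.1105e-04 mol/cm^3

4.1105e-04 mol/cm^3


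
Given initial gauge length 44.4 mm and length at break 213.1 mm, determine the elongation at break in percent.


Elongation = (Lf - L0) / L0 * 100
= (213.1 - 44.4) / 44.4 * 100
= 168.7 / 44.4 * 100
= 380.0%

380.0%


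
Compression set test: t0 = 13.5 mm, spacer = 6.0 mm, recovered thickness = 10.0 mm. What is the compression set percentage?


CS = (t0 - recovered) / (t0 - ts) * 100
= (13.5 - 10.0) / (13.5 - 6.0) * 100
= 3.5 / 7.5 * 100
= 46.7%

46.7%
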